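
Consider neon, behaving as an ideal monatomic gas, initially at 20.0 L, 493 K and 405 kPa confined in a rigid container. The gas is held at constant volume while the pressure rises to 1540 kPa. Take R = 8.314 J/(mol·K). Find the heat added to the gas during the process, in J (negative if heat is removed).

34000 J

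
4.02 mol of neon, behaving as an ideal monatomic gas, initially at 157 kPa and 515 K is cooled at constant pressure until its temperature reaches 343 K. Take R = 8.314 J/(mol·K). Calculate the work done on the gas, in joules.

5750 J

V₁ = nRT₁/P₁ = 4.02×8.314×515/157 = 110 L.
Isobaric: P stays 157 kPa; V/T = const ⇒ T₂ = 343 K, V₂ = 73.0 L.
W = PΔV = 157×(73.0−110) kPa·L = -5750 J.
Work done on the gas = −W_by = 5750 J.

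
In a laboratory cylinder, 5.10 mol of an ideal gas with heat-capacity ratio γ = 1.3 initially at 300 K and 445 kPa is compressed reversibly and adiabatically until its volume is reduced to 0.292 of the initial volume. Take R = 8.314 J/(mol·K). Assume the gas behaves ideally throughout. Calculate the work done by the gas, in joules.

-18900 J

V₁ = nRT₁/P₁ = 5.10×8.314×300/445 = 28.6 L.
Adiabatic: TV^(γ−1) = const ⇒ T₂ = 300×(3.42)^0.300 = 434 K; PV^γ = const ⇒ P₂ = 2200 kPa.
ΔU = nCvΔT = 5.10×27.7×(434−300) = 18900 J.
Q = 0 for an adiabatic process, so W = −ΔU = -18900 J.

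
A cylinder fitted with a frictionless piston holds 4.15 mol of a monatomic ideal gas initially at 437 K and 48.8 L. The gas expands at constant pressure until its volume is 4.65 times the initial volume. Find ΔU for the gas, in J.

82600 J

P₁ = nRT₁/V₁ = 4.15×8.314×437/48.8 = 309 kPa.
Isobaric: P stays 309 kPa; V/T = const ⇒ T₂ = 2030 K, V₂ = 227 L.
For an ideal gas ΔU = nCvΔT with Cv = (3/2)R = 12.5 J/(mol·K).
ΔU = 4.15×12.5×(2030−437) = 82600 J.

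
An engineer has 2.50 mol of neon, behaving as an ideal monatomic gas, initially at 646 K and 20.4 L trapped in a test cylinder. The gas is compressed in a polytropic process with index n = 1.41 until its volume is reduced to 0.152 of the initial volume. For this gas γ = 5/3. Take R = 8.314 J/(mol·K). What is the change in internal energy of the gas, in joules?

P₁ = nRT₁/V₁ = 2.50×8.314×646/20.4 = 658 kPa.
Polytropic n=1.41: T₂ = T₁(V₁/V₂)^(n−1) = 646×(6.58)^0.41 = 1400 K; P₂ = P₁(V₁/V₂)^n = 9370 kPa.
For an ideal gas ΔU = nCvΔT with Cv = (3/2)R = 12.5 J/(mol·K).
ΔU = 2.50×12.5×(1400−646) = 23500 J.

23500 J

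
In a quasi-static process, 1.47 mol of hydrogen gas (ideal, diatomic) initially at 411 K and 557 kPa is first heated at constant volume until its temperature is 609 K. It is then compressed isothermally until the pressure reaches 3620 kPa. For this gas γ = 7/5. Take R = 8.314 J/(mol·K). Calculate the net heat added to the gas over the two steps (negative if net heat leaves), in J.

V₁ = nRT₁/P₁ = 1.47×8.314×411/557 = 9.02 L.
Step 1 — Isochoric: V stays 9.02 L; P/T = const ⇒ T₂ = 609 K, P₂ = 825 kPa.
W = 0 (no volume change).
ΔU = nCvΔT = 1.47×20.8×(609−411) = 6050 J.
Q = ΔU = 6050 J.
State after step 1: P = 825 kPa, V = 9.02 L, T = 609 K.
Step 2 — Isothermal: T stays 609 K; PV = const ⇒ V₂ = 2.06 L, P₂ = 3620 kPa.
ΔU = 0 (ideal gas, T constant).
W = nRT ln(V₂/V₁) = 1.47×8.314×609×ln(0.228) = -11000 J.
Q = ΔU + W = -11000 J.
Net over both steps: W = -11000 J, Q = -4950 J, ΔU = 6050 J.

-4950 J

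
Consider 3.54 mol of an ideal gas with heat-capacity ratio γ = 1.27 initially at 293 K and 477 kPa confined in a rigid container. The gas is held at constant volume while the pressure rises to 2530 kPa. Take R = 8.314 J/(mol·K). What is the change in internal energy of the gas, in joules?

137000 J

V₁ = nRT₁/P₁ = 3.54×8.314×293/477 = 18.1 L.
Isochoric: V stays 18.1 L; P/T = const ⇒ T₂ = 1550 K, P₂ = 2530 kPa.
For an ideal gas ΔU = nCvΔT with Cv = R/(γ−1) = 30.8 J/(mol·K).
ΔU = 3.54×30.8×(1550−293) = 137000 J.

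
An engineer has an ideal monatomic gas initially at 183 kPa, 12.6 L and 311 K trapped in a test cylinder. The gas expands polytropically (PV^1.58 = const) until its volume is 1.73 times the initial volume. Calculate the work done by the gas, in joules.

n = P₁V₁/(RT₁) = 183×12.6/(8.314×311) = 0.892 mol.
Polytropic n=1.58: T₂ = T₁(V₁/V₂)^(n−1) = 311×(0.578)^0.58 = 226 K; P₂ = P₁(V₁/V₂)^n = 77.0 kPa.
W = (P₁V₁−P₂V₂)/(n−1) = (183×12.6−77.0×21.8)/0.58 = 1080 J.

1080 J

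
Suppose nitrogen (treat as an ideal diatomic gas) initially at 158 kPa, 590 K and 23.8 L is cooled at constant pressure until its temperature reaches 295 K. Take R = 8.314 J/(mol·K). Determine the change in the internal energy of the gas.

n = P₁V₁/(RT₁) = 158×23.8/(8.314×590) = 0.767 mol.
Isobaric: P stays 158 kPa; V/T = const ⇒ T₂ = 295 K, V₂ = 11.9 L.
For an ideal gas ΔU = nCvΔT with Cv = (5/2)R = 20.8 J/(mol·K).
ΔU = 0.767×20.8×(295−590) = -4700 J.

-4700 J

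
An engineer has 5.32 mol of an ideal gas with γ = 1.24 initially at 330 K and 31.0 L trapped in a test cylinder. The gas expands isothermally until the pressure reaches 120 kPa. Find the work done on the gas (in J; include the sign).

P₁ = nRT₁/V₁ = 5.32×8.314×330/31.0 = 471 kPa.
Isothermal: T stays 330 K; PV = const ⇒ V₂ = 122 L, P₂ = 120 kPa.
W = nRT ln(V₂/V₁) = 5.32×8.314×330×ln(3.92) = 20000 J.
Work done on the gas = −W_by = -20000 J.

-20000 J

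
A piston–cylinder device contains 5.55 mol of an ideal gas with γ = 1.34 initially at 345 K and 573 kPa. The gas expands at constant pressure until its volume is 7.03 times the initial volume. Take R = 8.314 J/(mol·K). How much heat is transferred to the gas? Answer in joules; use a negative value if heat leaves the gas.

V₁ = nRT₁/P₁ = 5.55×8.314×345/573 = 27.8 L.
Isobaric: P stays 573 kPa; V/T = const ⇒ T₂ = 2430 K, V₂ = 195 L.
W = PΔV = 573×(195−27.8) kPa·L = 96000 J.
ΔU = nCvΔT = 5.55×24.5×(2430−345) = 282000 J.
Q = ΔU + W = nCpΔT = 378000 J.

378000 J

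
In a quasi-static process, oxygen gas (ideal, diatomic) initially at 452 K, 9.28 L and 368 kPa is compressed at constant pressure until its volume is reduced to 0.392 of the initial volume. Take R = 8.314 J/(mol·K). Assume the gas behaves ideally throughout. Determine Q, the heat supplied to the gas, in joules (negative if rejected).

-7270 J

n = P₁V₁/(RT₁) = 368×9.28/(8.314×452) = 0.909 mol.
Isobaric: P stays 368 kPa; V/T = const ⇒ T₂ = 177 K, V₂ = 3.64 L.
W = PΔV = 368×(3.64−9.28) kPa·L = -2080 J.
ΔU = nCvΔT = 0.909×20.8×(177−452) = -5190 J.
Q = ΔU + W = nCpΔT = -7270 J.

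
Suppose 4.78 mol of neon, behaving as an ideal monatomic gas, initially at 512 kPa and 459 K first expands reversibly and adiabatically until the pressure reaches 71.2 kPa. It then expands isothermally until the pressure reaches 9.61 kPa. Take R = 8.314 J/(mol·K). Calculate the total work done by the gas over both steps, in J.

V₁ = nRT₁/P₁ = 4.78×8.314×459/512 = 35.6 L.
Step 1 — Adiabatic: T₂/T₁ = (P₂/P₁)^((γ−1)/γ) ⇒ T₂ = 459×(0.139)^0.400 = 208 K; V₂ = 116 L.
ΔU = nCvΔT = 4.78×12.5×(208−459) = -14900 J.
Q = 0 for an adiabatic process, so W = −ΔU = 14900 J.
State after step 1: P = 71.2 kPa, V = 116 L, T = 208 K.
Step 2 — Isothermal: T stays 208 K; PV = const ⇒ V₂ = 862 L, P₂ = 9.61 kPa.
ΔU = 0 (ideal gas, T constant).
W = nRT ln(V₂/V₁) = 4.78×8.314×208×ln(7.41) = 16600 J.
Q = ΔU + W = 16600 J.
Net over both steps: W = 31500 J, Q = 16600 J, ΔU = -14900 J.

31500 J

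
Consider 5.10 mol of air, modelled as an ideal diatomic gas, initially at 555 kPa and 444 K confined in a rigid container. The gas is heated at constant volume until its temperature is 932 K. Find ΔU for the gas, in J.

51700 J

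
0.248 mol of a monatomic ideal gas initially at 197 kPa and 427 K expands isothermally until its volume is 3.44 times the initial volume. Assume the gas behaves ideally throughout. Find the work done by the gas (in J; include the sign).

1090 J

V₁ = nRT₁/P₁ = 0.248×8.314×427/197 = 4.47 L.
Isothermal: T stays 427 K; PV = const ⇒ V₂ = 15.4 L, P₂ = 57.3 kPa.
W = nRT ln(V₂/V₁) = 0.248×8.314×427×ln(3.44) = 1090 J.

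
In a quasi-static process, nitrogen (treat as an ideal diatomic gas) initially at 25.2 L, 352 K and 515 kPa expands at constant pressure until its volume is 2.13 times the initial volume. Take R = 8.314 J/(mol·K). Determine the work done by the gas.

14700 J

n = P₁V₁/(RT₁) = 515×25.2/(8.314×352) = 4.43 mol.
Isobaric: P stays 515 kPa; V/T = const ⇒ T₂ = 750 K, V₂ = 53.7 L.
W = PΔV = 515×(53.7−25.2) kPa·L = 14700 J.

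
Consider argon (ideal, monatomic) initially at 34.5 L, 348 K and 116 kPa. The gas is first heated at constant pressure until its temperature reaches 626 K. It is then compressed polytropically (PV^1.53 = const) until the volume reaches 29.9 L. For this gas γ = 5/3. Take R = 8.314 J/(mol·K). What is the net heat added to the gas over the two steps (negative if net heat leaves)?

6680 J

n = P₁V₁/(RT₁) = 116×34.5/(8.314×348) = 1.38 mol.
Step 1 — Isobaric: P stays 116 kPa; V/T = const ⇒ T₂ = 626 K, V₂ = 62.1 L.
W = PΔV = 116×(62.1−34.5) kPa·L = 3200 J.
ΔU = nCvΔT = 1.38×12.5×(626−348) = 4800 J.
Q = ΔU + W = nCpΔT = 7990 J.
State after step 1: P = 116 kPa, V = 62.1 L, T = 626 K.
Step 2 — Polytropic n=1.53: T₂ = T₁(V₁/V₂)^(n−1) = 626×(2.08)^0.53 = 922 K; P₂ = P₁(V₁/V₂)^n = 355 kPa.
W = (P₁V₁−P₂V₂)/(n−1) = (116×62.1−355×29.9)/0.53 = -6420 J.
ΔU = nCvΔT = 1.38×12.5×(922−626) = 5100 J.
Q = ΔU + W = -1320 J.
Net over both steps: W = -3220 J, Q = 6680 J, ΔU = 9900 J.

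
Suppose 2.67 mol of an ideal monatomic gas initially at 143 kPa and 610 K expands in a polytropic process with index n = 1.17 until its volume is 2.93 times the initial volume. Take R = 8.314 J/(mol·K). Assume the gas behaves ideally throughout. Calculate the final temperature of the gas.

V₁ = nRT₁/P₁ = 2.67×8.314×610/143 = 94.7 L.
Polytropic n=1.17: T₂ = T₁(V₁/V₂)^(n−1) = 610×(0.341)^0.17 = 508 K; P₂ = P₁(V₁/V₂)^n = 40.7 kPa.

508 K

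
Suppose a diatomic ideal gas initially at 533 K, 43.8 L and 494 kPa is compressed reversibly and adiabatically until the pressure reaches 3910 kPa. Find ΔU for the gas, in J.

43600 J

n = P₁V₁/(RT₁) = 494×43.8/(8.314×533) = 4.88 mol.
Adiabatic: T₂/T₁ = (P₂/P₁)^((γ−1)/γ) ⇒ T₂ = 533×(7.91)^0.286 = 963 K; V₂ = 9.99 L.
For an ideal gas ΔU = nCvΔT with Cv = (5/2)R = 20.8 J/(mol·K).
ΔU = 4.88×20.8×(963−533) = 43600 J.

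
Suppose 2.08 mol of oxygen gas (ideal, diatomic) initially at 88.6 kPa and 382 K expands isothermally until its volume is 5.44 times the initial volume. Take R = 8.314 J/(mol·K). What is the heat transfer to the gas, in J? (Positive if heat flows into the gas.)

V₁ = nRT₁/P₁ = 2.08×8.314×382/88.6 = 74.6 L.
Isothermal: T stays 382 K; PV = const ⇒ V₂ = 406 L, P₂ = 16.3 kPa.
ΔU = 0 (ideal gas, T constant).
W = nRT ln(V₂/V₁) = 2.08×8.314×382×ln(5.44) = 11200 J.
Q = ΔU + W = 11200 J.

11200 J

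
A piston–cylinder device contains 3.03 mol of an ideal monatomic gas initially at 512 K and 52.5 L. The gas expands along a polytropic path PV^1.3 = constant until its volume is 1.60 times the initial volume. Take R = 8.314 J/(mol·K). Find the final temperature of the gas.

445 K

P₁ = nRT₁/V₁ = 3.03×8.314×512/52.5 = 246 kPa.
Polytropic n=1.3: T₂ = T₁(V₁/V₂)^(n−1) = 512×(0.625)^0.30 = 445 K; P₂ = P₁(V₁/V₂)^n = 133 kPa.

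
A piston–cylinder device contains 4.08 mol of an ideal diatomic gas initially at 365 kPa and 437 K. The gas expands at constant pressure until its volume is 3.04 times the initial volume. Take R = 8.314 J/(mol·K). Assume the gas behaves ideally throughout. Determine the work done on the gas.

V₁ = nRT₁/P₁ = 4.08×8.314×437/365 = 40.6 L.
Isobaric: P stays 365 kPa; V/T = const ⇒ T₂ = 1330 K, V₂ = 123 L.
W = PΔV = 365×(123−40.6) kPa·L = 30200 J.
Work done on the gas = −W_by = -30200 J.

-30200 J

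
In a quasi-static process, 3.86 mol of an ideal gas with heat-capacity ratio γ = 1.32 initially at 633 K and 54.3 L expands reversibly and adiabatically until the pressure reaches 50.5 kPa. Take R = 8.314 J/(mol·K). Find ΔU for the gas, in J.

-24400 J

P₁ = nRT₁/V₁ = 3.86×8.314×633/54.3 = 374 kPa.
Adiabatic: T₂/T₁ = (P₂/P₁)^((γ−1)/γ) ⇒ T₂ = 633×(0.135)^0.242 = 390 K; V₂ = 248 L.
For an ideal gas ΔU = nCvΔT with Cv = R/(γ−1) = 26.0 J/(mol·K).
ΔU = 3.86×26.0×(390−633) = -24400 J.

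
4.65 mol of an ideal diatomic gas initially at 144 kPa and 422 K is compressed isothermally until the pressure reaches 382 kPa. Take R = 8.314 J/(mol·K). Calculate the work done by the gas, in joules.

-15900 J

V₁ = nRT₁/P₁ = 4.65×8.314×422/144 = 113 L.
Isothermal: T stays 422 K; PV = const ⇒ V₂ = 42.7 L, P₂ = 382 kPa.
W = nRT ln(V₂/V₁) = 4.65×8.314×422×ln(0.377) = -15900 J.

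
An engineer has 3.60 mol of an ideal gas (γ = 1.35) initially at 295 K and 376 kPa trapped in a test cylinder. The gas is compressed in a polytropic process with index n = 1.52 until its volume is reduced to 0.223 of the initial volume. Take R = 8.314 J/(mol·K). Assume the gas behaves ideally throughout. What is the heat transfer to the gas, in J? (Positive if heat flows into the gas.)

9750 J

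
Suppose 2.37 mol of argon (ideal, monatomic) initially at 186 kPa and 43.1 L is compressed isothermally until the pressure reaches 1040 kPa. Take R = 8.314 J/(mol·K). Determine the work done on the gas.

T₁ = P₁V₁/(nR) = 186×43.1/(2.37×8.314) = 407 K.
Isothermal: T stays 407 K; PV = const ⇒ V₂ = 7.71 L, P₂ = 1040 kPa.
W = nRT ln(V₂/V₁) = 2.37×8.314×407×ln(0.179) = -13800 J.
Work done on the gas = −W_by = 13800 J.

13800 J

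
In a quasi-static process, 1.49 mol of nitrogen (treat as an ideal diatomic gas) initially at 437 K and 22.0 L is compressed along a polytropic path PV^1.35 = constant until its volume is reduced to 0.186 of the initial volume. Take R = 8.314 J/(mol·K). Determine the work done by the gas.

-12400 J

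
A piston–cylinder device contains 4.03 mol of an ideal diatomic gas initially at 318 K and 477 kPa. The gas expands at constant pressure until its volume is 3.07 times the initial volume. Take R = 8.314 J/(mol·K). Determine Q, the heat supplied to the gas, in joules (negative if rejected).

77200 J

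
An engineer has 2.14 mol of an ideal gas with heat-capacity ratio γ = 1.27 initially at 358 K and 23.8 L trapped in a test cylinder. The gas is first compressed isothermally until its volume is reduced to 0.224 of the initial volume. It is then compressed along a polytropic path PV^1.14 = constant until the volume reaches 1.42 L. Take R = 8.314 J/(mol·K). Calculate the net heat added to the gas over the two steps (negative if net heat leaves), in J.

-14000 J

P₁ = nRT₁/V₁ = 2.14×8.314×358/23.8 = 268 kPa.
Step 1 — Isothermal: T stays 358 K; PV = const ⇒ V₂ = 5.33 L, P₂ = 1190 kPa.
ΔU = 0 (ideal gas, T constant).
W = nRT ln(V₂/V₁) = 2.14×8.314×358×ln(0.224) = -9530 J.
Q = ΔU + W = -9530 J.
State after step 1: P = 1190 kPa, V = 5.33 L, T = 358 K.
Step 2 — Polytropic n=1.14: T₂ = T₁(V₁/V₂)^(n−1) = 358×(3.75)^0.14 = 431 K; P₂ = P₁(V₁/V₂)^n = 5400 kPa.
W = (P₁V₁−P₂V₂)/(n−1) = (1190×5.33−5400×1.42)/0.14 = -9260 J.
ΔU = nCvΔT = 2.14×30.8×(431−358) = 4800 J.
Q = ΔU + W = -4460 J.
Net over both steps: W = -18800 J, Q = -14000 J, ΔU = 4800 J.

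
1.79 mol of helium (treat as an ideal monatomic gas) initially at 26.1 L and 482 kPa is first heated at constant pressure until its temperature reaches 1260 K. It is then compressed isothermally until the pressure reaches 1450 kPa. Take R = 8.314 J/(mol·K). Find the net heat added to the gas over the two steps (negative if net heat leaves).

-5220 J

T₁ = P₁V₁/(nR) = 482×26.1/(1.79×8.314) = 845 K.
Step 1 — Isobaric: P stays 482 kPa; V/T = const ⇒ T₂ = 1260 K, V₂ = 38.9 L.
W = PΔV = 482×(38.9−26.1) kPa·L = 6170 J.
ΔU = nCvΔT = 1.79×12.5×(1260−845) = 9260 J.
Q = ΔU + W = nCpΔT = 15400 J.
State after step 1: P = 482 kPa, V = 38.9 L, T = 1260 K.
Step 2 — Isothermal: T stays 1260 K; PV = const ⇒ V₂ = 12.9 L, P₂ = 1450 kPa.
ΔU = 0 (ideal gas, T constant).
W = nRT ln(V₂/V₁) = 1.79×8.314×1260×ln(0.332) = -20700 J.
Q = ΔU + W = -20700 J.
Net over both steps: W = -14500 J, Q = -5220 J, ΔU = 9260 J.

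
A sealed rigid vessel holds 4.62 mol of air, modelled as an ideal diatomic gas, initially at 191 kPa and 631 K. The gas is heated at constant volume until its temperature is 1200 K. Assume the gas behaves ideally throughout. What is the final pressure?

363 kPa

V₁ = nRT₁/P₁ = 4.62×8.314×631/191 = 127 L.
Isochoric: V stays 127 L; P/T = const ⇒ T₂ = 1200 K, P₂ = 363 kPa.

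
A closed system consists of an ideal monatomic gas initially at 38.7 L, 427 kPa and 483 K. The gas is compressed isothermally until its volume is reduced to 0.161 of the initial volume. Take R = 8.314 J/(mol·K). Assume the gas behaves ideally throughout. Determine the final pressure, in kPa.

2650 kPa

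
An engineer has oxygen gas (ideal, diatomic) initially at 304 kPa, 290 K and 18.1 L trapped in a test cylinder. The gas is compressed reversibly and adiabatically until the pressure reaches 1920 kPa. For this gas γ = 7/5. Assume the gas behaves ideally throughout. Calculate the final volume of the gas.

4.85 L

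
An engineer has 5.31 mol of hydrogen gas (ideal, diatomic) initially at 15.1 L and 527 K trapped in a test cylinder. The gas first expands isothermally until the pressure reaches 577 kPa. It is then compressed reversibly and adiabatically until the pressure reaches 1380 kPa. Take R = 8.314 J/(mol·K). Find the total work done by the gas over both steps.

P₁ = nRT₁/V₁ = 5.31×8.314×527/15.1 = 1540 kPa.
Step 1 — Isothermal: T stays 527 K; PV = const ⇒ V₂ = 40.3 L, P₂ = 577 kPa.
ΔU = 0 (ideal gas, T constant).
W = nRT ln(V₂/V₁) = 5.31×8.314×527×ln(2.67) = 22900 J.
Q = ΔU + W = 22900 J.
State after step 1: P = 577 kPa, V = 40.3 L, T = 527 K.
Step 2 — Adiabatic: T₂/T₁ = (P₂/P₁)^((γ−1)/γ) ⇒ T₂ = 527×(2.39)^0.286 = 676 K; V₂ = 21.6 L.
ΔU = nCvΔT = 5.31×20.8×(676−527) = 16500 J.
Q = 0 for an adiabatic process, so W = −ΔU = -16500 J.
Net over both steps: W = 6400 J, Q = 22900 J, ΔU = 16500 J.

6400 J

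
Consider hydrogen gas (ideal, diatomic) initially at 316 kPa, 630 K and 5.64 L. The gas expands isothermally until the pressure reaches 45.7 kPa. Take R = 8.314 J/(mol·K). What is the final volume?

Isothermal: T stays 630 K; PV = const ⇒ V₂ = 39.0 L, P₂ = 45.7 kPa.

39.0 L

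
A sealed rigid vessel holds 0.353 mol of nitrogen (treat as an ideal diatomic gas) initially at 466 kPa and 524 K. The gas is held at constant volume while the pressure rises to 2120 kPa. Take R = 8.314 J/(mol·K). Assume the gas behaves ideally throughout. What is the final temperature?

V₁ = nRT₁/P₁ = 0.353×8.314×524/466 = 3.30 L.
Isochoric: V stays 3.30 L; P/T = const ⇒ T₂ = 2380 K, P₂ = 2120 kPa.

2380 K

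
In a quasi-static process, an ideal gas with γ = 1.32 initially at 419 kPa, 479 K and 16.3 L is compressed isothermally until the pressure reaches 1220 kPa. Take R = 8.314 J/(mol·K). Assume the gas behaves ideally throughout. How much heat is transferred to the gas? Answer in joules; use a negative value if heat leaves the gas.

-7300 J

n = P₁V₁/(RT₁) = 419×16.3/(8.314×479) = 1.71 mol.
Isothermal: T stays 479 K; PV = const ⇒ V₂ = 5.60 L, P₂ = 1220 kPa.
ΔU = 0 (ideal gas, T constant).
W = nRT ln(V₂/V₁) = 1.71×8.314×479×ln(0.343) = -7300 J.
Q = ΔU + W = -7300 J.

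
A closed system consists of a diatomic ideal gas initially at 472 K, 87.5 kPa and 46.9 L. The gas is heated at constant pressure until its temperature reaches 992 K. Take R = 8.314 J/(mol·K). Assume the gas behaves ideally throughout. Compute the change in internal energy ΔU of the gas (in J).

11300 J

n = P₁V₁/(RT₁) = 87.5×46.9/(8.314×472) = 1.05 mol.
Isobaric: P stays 87.5 kPa; V/T = const ⇒ T₂ = 992 K, V₂ = 98.6 L.
For an ideal gas ΔU = nCvΔT with Cv = (5/2)R = 20.8 J/(mol·K).
ΔU = 1.05×20.8×(992−472) = 11300 J.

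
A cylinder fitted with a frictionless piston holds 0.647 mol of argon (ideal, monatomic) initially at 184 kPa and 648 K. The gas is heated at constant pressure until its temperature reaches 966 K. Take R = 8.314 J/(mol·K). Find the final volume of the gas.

28.2 L

V₁ = nRT₁/P₁ = 0.647×8.314×648/184 = 18.9 L.
Isobaric: P stays 184 kPa; V/T = const ⇒ T₂ = 966 K, V₂ = 28.2 L.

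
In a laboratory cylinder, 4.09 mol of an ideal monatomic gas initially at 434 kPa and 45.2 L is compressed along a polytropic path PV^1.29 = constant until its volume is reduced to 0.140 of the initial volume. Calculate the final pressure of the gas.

T₁ = P₁V₁/(nR) = 434×45.2/(4.09×8.314) = 577 K.
Polytropic n=1.29: T₂ = T₁(V₁/V₂)^(n−1) = 577×(7.14)^0.29 = 1020 K; P₂ = P₁(V₁/V₂)^n = 5480 kPa.

5480 kPa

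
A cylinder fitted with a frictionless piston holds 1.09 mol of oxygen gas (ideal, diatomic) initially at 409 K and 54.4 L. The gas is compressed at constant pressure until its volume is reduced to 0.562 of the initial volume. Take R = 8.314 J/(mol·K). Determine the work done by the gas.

-1620 J

P₁ = nRT₁/V₁ = 1.09×8.314×409/54.4 = 68.1 kPa.
Isobaric: P stays 68.1 kPa; V/T = const ⇒ T₂ = 230 K, V₂ = 30.6 L.
W = PΔV = 68.1×(30.6−54.4) kPa·L = -1620 J.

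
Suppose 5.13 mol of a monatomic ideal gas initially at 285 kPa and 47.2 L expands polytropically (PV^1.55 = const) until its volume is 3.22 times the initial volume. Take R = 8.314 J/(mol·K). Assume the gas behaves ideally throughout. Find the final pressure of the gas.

T₁ = P₁V₁/(nR) = 285×47.2/(5.13×8.314) = 315 K.
Polytropic n=1.55: T₂ = T₁(V₁/V₂)^(n−1) = 315×(0.311)^0.55 = 166 K; P₂ = P₁(V₁/V₂)^n = 46.5 kPa.

46.5 kPa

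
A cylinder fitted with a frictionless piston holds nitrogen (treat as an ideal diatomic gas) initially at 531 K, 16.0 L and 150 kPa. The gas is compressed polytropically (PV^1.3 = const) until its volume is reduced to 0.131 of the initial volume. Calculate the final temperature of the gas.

977 K

Polytropic n=1.3: T₂ = T₁(V₁/V₂)^(n−1) = 531×(7.63)^0.30 = 977 K; P₂ = P₁(V₁/V₂)^n = 2110 kPa.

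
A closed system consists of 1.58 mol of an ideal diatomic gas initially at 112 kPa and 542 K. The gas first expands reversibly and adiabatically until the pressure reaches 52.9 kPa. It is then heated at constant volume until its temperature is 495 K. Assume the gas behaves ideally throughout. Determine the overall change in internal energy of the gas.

-1540 J

V₁ = nRT₁/P₁ = 1.58×8.314×542/112 = 63.6 L.
Step 1 — Adiabatic: T₂/T₁ = (P₂/P₁)^((γ−1)/γ) ⇒ T₂ = 542×(0.472)^0.286 = 437 K; V₂ = 109 L.
ΔU = nCvΔT = 1.58×20.8×(437−542) = -3430 J.
Q = 0 for an adiabatic process, so W = −ΔU = 3430 J.
State after step 1: P = 52.9 kPa, V = 109 L, T = 437 K.
Step 2 — Isochoric: V stays 109 L; P/T = const ⇒ T₂ = 495 K, P₂ = 59.9 kPa.
W = 0 (no volume change).
ΔU = nCvΔT = 1.58×20.8×(495−437) = 1890 J.
Q = ΔU = 1890 J.
Net over both steps: W = 3430 J, Q = 1890 J, ΔU = -1540 J.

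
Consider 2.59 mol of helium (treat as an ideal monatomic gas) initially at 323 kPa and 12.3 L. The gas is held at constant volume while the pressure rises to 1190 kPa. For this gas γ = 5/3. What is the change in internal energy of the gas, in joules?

16000 J

T₁ = P₁V₁/(nR) = 323×12.3/(2.59×8.314) = 185 K.
Isochoric: V stays 12.3 L; P/T = const ⇒ T₂ = 680 K, P₂ = 1190 kPa.
For an ideal gas ΔU = nCvΔT with Cv = (3/2)R = 12.5 J/(mol·K).
ΔU = 2.59×12.5×(680−185) = 16000 J.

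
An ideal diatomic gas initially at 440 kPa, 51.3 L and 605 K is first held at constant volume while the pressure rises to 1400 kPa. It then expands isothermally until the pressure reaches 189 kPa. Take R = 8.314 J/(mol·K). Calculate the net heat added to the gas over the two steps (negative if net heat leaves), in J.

267000 J

n = P₁V₁/(RT₁) = 440×51.3/(8.314×605) = 4.49 mol.
Step 1 — Isochoric: V stays 51.3 L; P/T = const ⇒ T₂ = 1920 K, P₂ = 1400 kPa.
W = 0 (no volume change).
ΔU = nCvΔT = 4.49×20.8×(1920−605) = 123000 J.
Q = ΔU = 123000 J.
State after step 1: P = 1400 kPa, V = 51.3 L, T = 1920 K.
Step 2 — Isothermal: T stays 1920 K; PV = const ⇒ V₂ = 380 L, P₂ = 189 kPa.
ΔU = 0 (ideal gas, T constant).
W = nRT ln(V₂/V₁) = 4.49×8.314×1920×ln(7.41) = 144000 J.
Q = ΔU + W = 144000 J.
Net over both steps: W = 144000 J, Q = 267000 J, ΔU = 123000 J.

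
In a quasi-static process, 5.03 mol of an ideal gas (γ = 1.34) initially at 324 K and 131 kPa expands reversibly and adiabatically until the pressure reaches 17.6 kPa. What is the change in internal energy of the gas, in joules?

V₁ = nRT₁/P₁ = 5.03×8.314×324/131 = 103 L.
Adiabatic: T₂/T₁ = (P₂/P₁)^((γ−1)/γ) ⇒ T₂ = 324×(0.134)^0.254 = 195 K; V₂ = 463 L.
For an ideal gas ΔU = nCvΔT with Cv = R/(γ−1) = 24.5 J/(mol·K).
ΔU = 5.03×24.5×(195−324) = -15900 J.

-15900 J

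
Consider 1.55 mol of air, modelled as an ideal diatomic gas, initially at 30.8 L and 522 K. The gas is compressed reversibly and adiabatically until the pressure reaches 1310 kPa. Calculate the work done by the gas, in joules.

-11200 J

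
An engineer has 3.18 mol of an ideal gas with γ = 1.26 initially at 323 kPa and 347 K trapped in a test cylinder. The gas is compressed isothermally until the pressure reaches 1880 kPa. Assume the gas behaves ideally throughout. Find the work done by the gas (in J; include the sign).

-16200 J

V₁ = nRT₁/P₁ = 3.18×8.314×347/323 = 28.4 L.
Isothermal: T stays 347 K; PV = const ⇒ V₂ = 4.88 L, P₂ = 1880 kPa.
W = nRT ln(V₂/V₁) = 3.18×8.314×347×ln(0.172) = -16200 J.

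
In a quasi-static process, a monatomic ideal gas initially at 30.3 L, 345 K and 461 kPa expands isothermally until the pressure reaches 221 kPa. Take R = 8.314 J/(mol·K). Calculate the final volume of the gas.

Isothermal: T stays 345 K; PV = const ⇒ V₂ = 63.2 L, P₂ = 221 kPa.

63.2 L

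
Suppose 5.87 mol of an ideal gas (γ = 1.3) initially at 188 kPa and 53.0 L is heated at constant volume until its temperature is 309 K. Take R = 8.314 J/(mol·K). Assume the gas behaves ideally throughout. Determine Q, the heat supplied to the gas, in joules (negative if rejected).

T₁ = P₁V₁/(nR) = 188×53.0/(5.87×8.314) = 204 K.
Isochoric: V stays 53.0 L; P/T = const ⇒ T₂ = 309 K, P₂ = 285 kPa.
W = 0 (no volume change).
ΔU = nCvΔT = 5.87×27.7×(309−204) = 17100 J.
Q = ΔU = 17100 J.

17100 J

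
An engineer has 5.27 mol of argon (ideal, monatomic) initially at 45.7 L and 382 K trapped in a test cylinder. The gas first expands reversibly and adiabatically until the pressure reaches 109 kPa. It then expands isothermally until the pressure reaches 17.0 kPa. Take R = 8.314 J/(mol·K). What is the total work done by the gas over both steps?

P₁ = nRT₁/V₁ = 5.27×8.314×382/45.7 = 366 kPa.
Step 1 — Adiabatic: T₂/T₁ = (P₂/P₁)^((γ−1)/γ) ⇒ T₂ = 382×(0.298)^0.400 = 235 K; V₂ = 94.6 L.
ΔU = nCvΔT = 5.27×12.5×(235−382) = -9640 J.
Q = 0 for an adiabatic process, so W = −ΔU = 9640 J.
State after step 1: P = 109 kPa, V = 94.6 L, T = 235 K.
Step 2 — Isothermal: T stays 235 K; PV = const ⇒ V₂ = 606 L, P₂ = 17.0 kPa.
ΔU = 0 (ideal gas, T constant).
W = nRT ln(V₂/V₁) = 5.27×8.314×235×ln(6.41) = 19200 J.
Q = ΔU + W = 19200 J.
Net over both steps: W = 28800 J, Q = 19200 J, ΔU = -9640 J.

28800 J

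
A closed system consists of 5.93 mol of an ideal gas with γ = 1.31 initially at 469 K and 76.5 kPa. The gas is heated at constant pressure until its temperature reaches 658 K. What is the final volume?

424 L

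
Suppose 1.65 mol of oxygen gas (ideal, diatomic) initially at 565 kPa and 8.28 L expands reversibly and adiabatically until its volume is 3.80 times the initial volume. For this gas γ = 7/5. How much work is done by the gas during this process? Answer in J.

T₁ = P₁V₁/(nR) = 565×8.28/(1.65×8.314) = 341 K.
Adiabatic: TV^(γ−1) = const ⇒ T₂ = 341×(0.263)^0.400 = 200 K; PV^γ = const ⇒ P₂ = 87.2 kPa.
ΔU = nCvΔT = 1.65×20.8×(200−341) = -4840 J.
Q = 0 for an adiabatic process, so W = −ΔU = 4840 J.

4840 J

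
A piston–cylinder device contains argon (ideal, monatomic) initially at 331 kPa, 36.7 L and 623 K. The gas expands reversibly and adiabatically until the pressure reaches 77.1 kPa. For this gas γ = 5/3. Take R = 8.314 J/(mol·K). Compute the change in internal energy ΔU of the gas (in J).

-8050 J

n = P₁V₁/(RT₁) = 331×36.7/(8.314×623) = 2.35 mol.
Adiabatic: T₂/T₁ = (P₂/P₁)^((γ−1)/γ) ⇒ T₂ = 623×(0.233)^0.400 = 348 K; V₂ = 88.0 L.
For an ideal gas ΔU = nCvΔT with Cv = (3/2)R = 12.5 J/(mol·K).
ΔU = 2.35×12.5×(348−623) = -8050 J.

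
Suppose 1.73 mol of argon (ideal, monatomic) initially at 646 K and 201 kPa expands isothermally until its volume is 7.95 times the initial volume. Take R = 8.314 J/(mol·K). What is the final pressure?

V₁ = nRT₁/P₁ = 1.73×8.314×646/201 = 46.2 L.
Isothermal: T stays 646 K; PV = const ⇒ V₂ = 368 L, P₂ = 25.3 kPa.

25.3 kPa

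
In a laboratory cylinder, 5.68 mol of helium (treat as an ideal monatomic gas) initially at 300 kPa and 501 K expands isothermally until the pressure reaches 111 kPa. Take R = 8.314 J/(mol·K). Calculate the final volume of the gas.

213 L

V₁ = nRT₁/P₁ = 5.68×8.314×501/300 = 78.9 L.
Isothermal: T stays 501 K; PV = const ⇒ V₂ = 213 L, P₂ = 111 kPa.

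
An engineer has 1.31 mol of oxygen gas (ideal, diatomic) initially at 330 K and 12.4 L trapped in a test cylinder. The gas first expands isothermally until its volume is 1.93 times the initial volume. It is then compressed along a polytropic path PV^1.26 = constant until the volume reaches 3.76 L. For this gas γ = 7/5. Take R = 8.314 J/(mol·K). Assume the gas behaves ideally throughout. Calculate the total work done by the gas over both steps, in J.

P₁ = nRT₁/V₁ = 1.31×8.314×330/12.4 = 290 kPa.
Step 1 — Isothermal: T stays 330 K; PV = const ⇒ V₂ = 23.9 L, P₂ = 150 kPa.
ΔU = 0 (ideal gas, T constant).
W = nRT ln(V₂/V₁) = 1.31×8.314×330×ln(1.93) = 2360 J.
Q = ΔU + W = 2360 J.
State after step 1: P = 150 kPa, V = 23.9 L, T = 330 K.
Step 2 — Polytropic n=1.26: T₂ = T₁(V₁/V₂)^(n−1) = 330×(6.36)^0.26 = 534 K; P₂ = P₁(V₁/V₂)^n = 1550 kPa.
W = (P₁V₁−P₂V₂)/(n−1) = (150×23.9−1550×3.76)/0.26 = -8540 J.
ΔU = nCvΔT = 1.31×20.8×(534−330) = 5550 J.
Q = ΔU + W = -2990 J.
Net over both steps: W = -6180 J, Q = -627 J, ΔU = 5550 J.

-6180 J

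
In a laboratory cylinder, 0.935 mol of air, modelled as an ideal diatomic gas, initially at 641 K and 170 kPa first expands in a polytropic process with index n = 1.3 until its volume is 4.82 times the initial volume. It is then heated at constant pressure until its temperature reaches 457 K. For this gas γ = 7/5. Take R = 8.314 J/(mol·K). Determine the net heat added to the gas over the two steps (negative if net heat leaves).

3120 J

V₁ = nRT₁/P₁ = 0.935×8.314×641/170 = 29.3 L.
Step 1 — Polytropic n=1.3: T₂ = T₁(V₁/V₂)^(n−1) = 641×(0.207)^0.30 = 400 K; P₂ = P₁(V₁/V₂)^n = 22.0 kPa.
W = (P₁V₁−P₂V₂)/(n−1) = (170×29.3−22.0×141)/0.30 = 6250 J.
ΔU = nCvΔT = 0.935×20.8×(400−641) = -4690 J.
Q = ΔU + W = 1560 J.
State after step 1: P = 22.0 kPa, V = 141 L, T = 400 K.
Step 2 — Isobaric: P stays 22.0 kPa; V/T = const ⇒ T₂ = 457 K, V₂ = 161 L.
W = PΔV = 22.0×(161−141) kPa·L = 444 J.
ΔU = nCvΔT = 0.935×20.8×(457−400) = 1110 J.
Q = ΔU + W = nCpΔT = 1550 J.
Net over both steps: W = 6690 J, Q = 3120 J, ΔU = -3580 J.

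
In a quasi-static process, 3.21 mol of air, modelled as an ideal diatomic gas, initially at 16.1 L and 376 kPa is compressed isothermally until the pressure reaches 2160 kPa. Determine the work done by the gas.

T₁ = P₁V₁/(nR) = 376×16.1/(3.21×8.314) = 227 K.
Isothermal: T stays 227 K; PV = const ⇒ V₂ = 2.80 L, P₂ = 2160 kPa.
W = nRT ln(V₂/V₁) = 3.21×8.314×227×ln(0.174) = -10600 J.

-10600 J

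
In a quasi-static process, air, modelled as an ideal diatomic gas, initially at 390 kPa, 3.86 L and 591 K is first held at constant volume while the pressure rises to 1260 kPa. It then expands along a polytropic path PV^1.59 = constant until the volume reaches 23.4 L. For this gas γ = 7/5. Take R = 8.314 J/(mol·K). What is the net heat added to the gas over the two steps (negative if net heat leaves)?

5830 J

n = P₁V₁/(RT₁) = 390×3.86/(8.314×591) = 0.306 mol.
Step 1 — Isochoric: V stays 3.86 L; P/T = const ⇒ T₂ = 1910 K, P₂ = 1260 kPa.
W = 0 (no volume change).
ΔU = nCvΔT = 0.306×20.8×(1910−591) = 8400 J.
Q = ΔU = 8400 J.
State after step 1: P = 1260 kPa, V = 3.86 L, T = 1910 K.
Step 2 — Polytropic n=1.59: T₂ = T₁(V₁/V₂)^(n−1) = 1910×(0.165)^0.59 = 659 K; P₂ = P₁(V₁/V₂)^n = 71.8 kPa.
W = (P₁V₁−P₂V₂)/(n−1) = (1260×3.86−71.8×23.4)/0.59 = 5400 J.
ΔU = nCvΔT = 0.306×20.8×(659−1910) = -7960 J.
Q = ΔU + W = -2560 J.
Net over both steps: W = 5400 J, Q = 5830 J, ΔU = 436 J.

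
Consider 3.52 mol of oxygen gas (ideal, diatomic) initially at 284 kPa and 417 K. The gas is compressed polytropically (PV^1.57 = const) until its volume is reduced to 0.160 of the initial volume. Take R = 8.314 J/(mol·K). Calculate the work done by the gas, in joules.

-39400 J

V₁ = nRT₁/P₁ = 3.52×8.314×417/284 = 43.0 L.
Polytropic n=1.57: T₂ = T₁(V₁/V₂)^(n−1) = 417×(6.25)^0.57 = 1190 K; P₂ = P₁(V₁/V₂)^n = 5040 kPa.
W = (P₁V₁−P₂V₂)/(n−1) = (284×43.0−5040×6.88)/0.57 = -39400 J.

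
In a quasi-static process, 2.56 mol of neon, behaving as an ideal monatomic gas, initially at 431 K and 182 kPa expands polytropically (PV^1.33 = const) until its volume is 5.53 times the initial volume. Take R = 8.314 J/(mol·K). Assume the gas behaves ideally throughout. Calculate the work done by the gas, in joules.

12000 J

V₁ = nRT₁/P₁ = 2.56×8.314×431/182 = 50.4 L.
Polytropic n=1.33: T₂ = T₁(V₁/V₂)^(n−1) = 431×(0.181)^0.33 = 245 K; P₂ = P₁(V₁/V₂)^n = 18.7 kPa.
W = (P₁V₁−P₂V₂)/(n−1) = (182×50.4−18.7×279)/0.33 = 12000 J.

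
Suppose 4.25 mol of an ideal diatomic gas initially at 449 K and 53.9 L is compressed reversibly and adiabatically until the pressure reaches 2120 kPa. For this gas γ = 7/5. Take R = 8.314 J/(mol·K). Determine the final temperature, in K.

P₁ = nRT₁/V₁ = 4.25×8.314×449/53.9 = 294 kPa.
Adiabatic: T₂/T₁ = (P₂/P₁)^((γ−1)/γ) ⇒ T₂ = 449×(7.20)^0.286 = 789 K; V₂ = 13.2 L.

789 K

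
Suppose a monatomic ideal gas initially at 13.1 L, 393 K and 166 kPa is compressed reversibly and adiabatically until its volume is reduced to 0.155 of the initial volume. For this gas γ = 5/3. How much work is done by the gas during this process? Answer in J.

-8040 J

n = P₁V₁/(RT₁) = 166×13.1/(8.314×393) = 0.666 mol.
Adiabatic: TV^(γ−1) = const ⇒ T₂ = 393×(6.45)^0.667 = 1360 K; PV^γ = const ⇒ P₂ = 3710 kPa.
ΔU = nCvΔT = 0.666×12.5×(1360−393) = 8040 J.
Q = 0 for an adiabatic process, so W = −ΔU = -8040 J.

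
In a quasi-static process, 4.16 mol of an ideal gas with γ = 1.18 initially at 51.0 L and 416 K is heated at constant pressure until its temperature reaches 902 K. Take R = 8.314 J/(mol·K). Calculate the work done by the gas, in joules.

16800 J

P₁ = nRT₁/V₁ = 4.16×8.314×416/51.0 = 282 kPa.
Isobaric: P stays 282 kPa; V/T = const ⇒ T₂ = 902 K, V₂ = 111 L.
W = PΔV = 282×(111−51.0) kPa·L = 16800 J.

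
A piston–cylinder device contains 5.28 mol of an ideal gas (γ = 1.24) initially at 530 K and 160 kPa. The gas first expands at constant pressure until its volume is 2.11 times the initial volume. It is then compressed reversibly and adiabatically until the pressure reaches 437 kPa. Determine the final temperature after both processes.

V₁ = nRT₁/P₁ = 5.28×8.314×530/160 = 145 L.
Step 1 — Isobaric: P stays 160 kPa; V/T = const ⇒ T₂ = 1120 K, V₂ = 307 L.
W = PΔV = 160×(307−145) kPa·L = 25800 J.
ΔU = nCvΔT = 5.28×34.6×(1120−530) = 108000 J.
Q = ΔU + W = nCpΔT = 133000 J.
State after step 1: P = 160 kPa, V = 307 L, T = 1120 K.
Step 2 — Adiabatic: T₂/T₁ = (P₂/P₁)^((γ−1)/γ) ⇒ T₂ = 1120×(2.73)^0.194 = 1360 K; V₂ = 136 L.
ΔU = nCvΔT = 5.28×34.6×(1360−1120) = 43900 J.
Q = 0 for an adiabatic process, so W = −ΔU = -43900 J.
Net over both steps: W = -18100 J, Q = 133000 J, ΔU = 152000 J.

1360 K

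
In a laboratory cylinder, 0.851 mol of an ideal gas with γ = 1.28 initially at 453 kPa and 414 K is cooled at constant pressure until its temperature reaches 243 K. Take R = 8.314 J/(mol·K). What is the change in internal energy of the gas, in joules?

-4320 J

V₁ = nRT₁/P₁ = 0.851×8.314×414/453 = 6.47 L.
Isobaric: P stays 453 kPa; V/T = const ⇒ T₂ = 243 K, V₂ = 3.80 L.
For an ideal gas ΔU = nCvΔT with Cv = R/(γ−1) = 29.7 J/(mol·K).
ΔU = 0.851×29.7×(243−414) = -4320 J.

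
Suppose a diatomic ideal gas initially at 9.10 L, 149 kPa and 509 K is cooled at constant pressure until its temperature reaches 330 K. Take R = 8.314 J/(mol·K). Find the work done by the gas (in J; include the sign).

n = P₁V₁/(RT₁) = 149×9.10/(8.314×509) = 0.320 mol.
Isobaric: P stays 149 kPa; V/T = const ⇒ T₂ = 330 K, V₂ = 5.90 L.
W = PΔV = 149×(5.90−9.10) kPa·L = -477 J.

-477 J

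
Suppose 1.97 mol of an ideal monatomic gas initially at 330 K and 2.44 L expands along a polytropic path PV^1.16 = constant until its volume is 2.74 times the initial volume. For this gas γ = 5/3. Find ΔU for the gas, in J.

P₁ = nRT₁/V₁ = 1.97×8.314×330/2.44 = 2220 kPa.
Polytropic n=1.16: T₂ = T₁(V₁/V₂)^(n−1) = 330×(0.365)^0.16 = 281 K; P₂ = P₁(V₁/V₂)^n = 688 kPa.
For an ideal gas ΔU = nCvΔT with Cv = (3/2)R = 12.5 J/(mol·K).
ΔU = 1.97×12.5×(281−330) = -1210 J.

-1210 J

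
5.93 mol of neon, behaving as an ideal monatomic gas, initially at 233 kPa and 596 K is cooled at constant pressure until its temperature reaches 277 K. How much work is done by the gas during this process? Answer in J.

V₁ = nRT₁/P₁ = 5.93×8.314×596/233 = 126 L.
Isobaric: P stays 233 kPa; V/T = const ⇒ T₂ = 277 K, V₂ = 58.6 L.
W = PΔV = 233×(58.6−126) kPa·L = -15700 J.

-15700 J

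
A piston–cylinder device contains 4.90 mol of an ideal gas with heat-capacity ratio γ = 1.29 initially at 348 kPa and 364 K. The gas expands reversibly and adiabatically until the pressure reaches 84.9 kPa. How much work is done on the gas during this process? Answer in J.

V₁ = nRT₁/P₁ = 4.90×8.314×364/348 = 42.6 L.
Adiabatic: T₂/T₁ = (P₂/P₁)^((γ−1)/γ) ⇒ T₂ = 364×(0.244)^0.225 = 265 K; V₂ = 127 L.
ΔU = nCvΔT = 4.90×28.7×(265−364) = -13900 J.
Q = 0 for an adiabatic process, so W = −ΔU = 13900 J.
Work done on the gas = −W_by = -13900 J.

-13900 J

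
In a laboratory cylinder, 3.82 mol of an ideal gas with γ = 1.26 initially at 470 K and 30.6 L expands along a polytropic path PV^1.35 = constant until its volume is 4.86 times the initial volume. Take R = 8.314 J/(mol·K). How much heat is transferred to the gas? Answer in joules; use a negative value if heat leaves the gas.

-6270 J

P₁ = nRT₁/V₁ = 3.82×8.314×470/30.6 = 488 kPa.
Polytropic n=1.35: T₂ = T₁(V₁/V₂)^(n−1) = 470×(0.206)^0.35 = 270 K; P₂ = P₁(V₁/V₂)^n = 57.7 kPa.
W = (P₁V₁−P₂V₂)/(n−1) = (488×30.6−57.7×149)/0.35 = 18100 J.
ΔU = nCvΔT = 3.82×32.0×(270−470) = -24400 J.
Q = ΔU + W = -6270 J.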